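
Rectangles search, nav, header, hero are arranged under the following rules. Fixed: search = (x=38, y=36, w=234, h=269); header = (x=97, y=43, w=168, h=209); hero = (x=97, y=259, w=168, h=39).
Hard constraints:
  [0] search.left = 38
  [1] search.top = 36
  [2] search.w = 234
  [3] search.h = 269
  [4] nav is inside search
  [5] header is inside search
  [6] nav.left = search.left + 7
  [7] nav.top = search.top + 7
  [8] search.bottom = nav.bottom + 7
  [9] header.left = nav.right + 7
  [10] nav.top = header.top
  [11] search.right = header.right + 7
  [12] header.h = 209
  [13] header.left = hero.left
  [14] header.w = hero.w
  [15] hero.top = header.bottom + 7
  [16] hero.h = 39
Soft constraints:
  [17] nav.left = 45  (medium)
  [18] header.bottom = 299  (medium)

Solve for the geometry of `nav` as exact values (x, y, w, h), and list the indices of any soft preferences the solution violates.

1. nav.x = 45  [nav.left = search.left + 7]
2. nav.y = 43  [nav.top = search.top + 7]
3. nav.h = 255  [search.bottom = nav.bottom + 7]
4. nav.w = 45  [header.left = nav.right + 7]

nav = (x=45, y=43, w=45, h=255)
violated soft preferences: 18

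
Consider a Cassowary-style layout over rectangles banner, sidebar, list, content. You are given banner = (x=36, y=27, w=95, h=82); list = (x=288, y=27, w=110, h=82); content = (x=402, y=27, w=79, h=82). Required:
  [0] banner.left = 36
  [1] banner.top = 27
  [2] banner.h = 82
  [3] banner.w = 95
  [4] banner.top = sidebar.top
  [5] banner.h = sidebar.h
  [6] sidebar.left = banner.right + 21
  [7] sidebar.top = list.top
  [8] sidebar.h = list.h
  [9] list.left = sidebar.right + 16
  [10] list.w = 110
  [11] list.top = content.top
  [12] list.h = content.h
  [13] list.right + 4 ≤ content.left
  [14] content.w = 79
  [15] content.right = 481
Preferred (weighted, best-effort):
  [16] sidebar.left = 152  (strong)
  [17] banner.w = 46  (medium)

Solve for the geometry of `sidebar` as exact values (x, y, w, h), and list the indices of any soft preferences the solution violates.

1. sidebar.y = 27  [banner.top = sidebar.top]
2. sidebar.h = 82  [banner.h = sidebar.h]
3. sidebar.x = 152  [sidebar.left = banner.right + 21]
4. sidebar.w = 120  [list.left = sidebar.right + 16]

sidebar = (x=152, y=27, w=120, h=82)
violated soft preferences: 17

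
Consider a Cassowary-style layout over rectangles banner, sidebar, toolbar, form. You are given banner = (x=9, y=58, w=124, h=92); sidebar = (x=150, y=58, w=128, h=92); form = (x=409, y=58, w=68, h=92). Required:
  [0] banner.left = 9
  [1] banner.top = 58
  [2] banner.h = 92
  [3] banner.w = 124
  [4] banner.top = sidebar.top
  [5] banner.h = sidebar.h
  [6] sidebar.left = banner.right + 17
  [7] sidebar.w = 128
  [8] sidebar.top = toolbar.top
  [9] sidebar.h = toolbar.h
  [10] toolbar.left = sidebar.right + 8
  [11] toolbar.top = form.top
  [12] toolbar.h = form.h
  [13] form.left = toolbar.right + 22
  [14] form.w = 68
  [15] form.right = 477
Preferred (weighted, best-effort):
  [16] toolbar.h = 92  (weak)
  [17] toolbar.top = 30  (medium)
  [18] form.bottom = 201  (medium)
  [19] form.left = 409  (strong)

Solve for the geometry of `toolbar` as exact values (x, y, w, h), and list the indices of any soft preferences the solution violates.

1. toolbar.y = 58  [sidebar.top = toolbar.top]
2. toolbar.h = 92  [sidebar.h = toolbar.h]
3. toolbar.x = 286  [toolbar.left = sidebar.right + 8]
4. toolbar.w = 101  [form.left = toolbar.right + 22]

toolbar = (x=286, y=58, w=101, h=92)
violated soft preferences: 17, 18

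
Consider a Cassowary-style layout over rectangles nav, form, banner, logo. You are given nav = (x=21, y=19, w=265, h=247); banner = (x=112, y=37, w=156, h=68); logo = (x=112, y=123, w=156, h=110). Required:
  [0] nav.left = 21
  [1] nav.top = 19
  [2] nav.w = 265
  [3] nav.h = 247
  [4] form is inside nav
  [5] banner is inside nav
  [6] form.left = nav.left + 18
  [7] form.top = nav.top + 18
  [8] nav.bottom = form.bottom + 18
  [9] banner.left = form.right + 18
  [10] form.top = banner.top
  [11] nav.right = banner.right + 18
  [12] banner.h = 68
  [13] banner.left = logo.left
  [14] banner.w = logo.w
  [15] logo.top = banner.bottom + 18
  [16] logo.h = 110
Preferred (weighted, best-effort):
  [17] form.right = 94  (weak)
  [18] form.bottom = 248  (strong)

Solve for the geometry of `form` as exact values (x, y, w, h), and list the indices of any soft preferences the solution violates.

1. form.x = 39  [form.left = nav.left + 18]
2. form.y = 37  [form.top = nav.top + 18]
3. form.h = 211  [nav.bottom = form.bottom + 18]
4. form.w = 55  [banner.left = form.right + 18]

form = (x=39, y=37, w=55, h=211)
violated soft preferences: none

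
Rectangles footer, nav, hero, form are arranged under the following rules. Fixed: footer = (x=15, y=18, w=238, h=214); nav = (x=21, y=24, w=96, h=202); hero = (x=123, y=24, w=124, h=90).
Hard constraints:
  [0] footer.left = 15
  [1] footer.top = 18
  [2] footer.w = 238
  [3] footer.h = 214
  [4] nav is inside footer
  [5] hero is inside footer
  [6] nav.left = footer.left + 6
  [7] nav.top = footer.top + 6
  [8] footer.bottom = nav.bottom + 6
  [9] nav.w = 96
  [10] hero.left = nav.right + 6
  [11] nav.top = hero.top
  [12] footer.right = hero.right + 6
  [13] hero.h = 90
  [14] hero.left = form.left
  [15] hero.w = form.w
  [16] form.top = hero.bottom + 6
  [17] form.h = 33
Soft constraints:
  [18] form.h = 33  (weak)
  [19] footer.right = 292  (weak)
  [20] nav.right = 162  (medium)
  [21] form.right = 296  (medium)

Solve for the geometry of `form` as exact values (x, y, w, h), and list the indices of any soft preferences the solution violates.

form = (x=123, y=120, w=124, h=33)
violated soft preferences: 19, 20, 21

1. form.x = 123  [hero.left = form.left]
2. form.w = 124  [hero.w = form.w]
3. form.y = 120  [form.top = hero.bottom + 6]
4. form.h = 33  [form.h = 33]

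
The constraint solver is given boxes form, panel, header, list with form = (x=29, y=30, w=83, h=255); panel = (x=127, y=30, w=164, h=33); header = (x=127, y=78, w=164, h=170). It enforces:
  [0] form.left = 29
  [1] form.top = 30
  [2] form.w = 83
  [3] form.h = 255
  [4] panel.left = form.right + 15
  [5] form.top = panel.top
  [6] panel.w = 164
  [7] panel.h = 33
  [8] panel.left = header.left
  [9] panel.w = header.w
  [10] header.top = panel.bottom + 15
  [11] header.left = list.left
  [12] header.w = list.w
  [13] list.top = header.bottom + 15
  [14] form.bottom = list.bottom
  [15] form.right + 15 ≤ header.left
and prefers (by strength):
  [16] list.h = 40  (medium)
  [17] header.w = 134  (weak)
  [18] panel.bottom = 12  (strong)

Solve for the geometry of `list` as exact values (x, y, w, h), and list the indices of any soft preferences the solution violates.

1. list.x = 127  [header.left = list.left]
2. list.w = 164  [header.w = list.w]
3. list.y = 263  [list.top = header.bottom + 15]
4. list.h = 22  [form.bottom = list.bottom]

list = (x=127, y=263, w=164, h=22)
violated soft preferences: 16, 17, 18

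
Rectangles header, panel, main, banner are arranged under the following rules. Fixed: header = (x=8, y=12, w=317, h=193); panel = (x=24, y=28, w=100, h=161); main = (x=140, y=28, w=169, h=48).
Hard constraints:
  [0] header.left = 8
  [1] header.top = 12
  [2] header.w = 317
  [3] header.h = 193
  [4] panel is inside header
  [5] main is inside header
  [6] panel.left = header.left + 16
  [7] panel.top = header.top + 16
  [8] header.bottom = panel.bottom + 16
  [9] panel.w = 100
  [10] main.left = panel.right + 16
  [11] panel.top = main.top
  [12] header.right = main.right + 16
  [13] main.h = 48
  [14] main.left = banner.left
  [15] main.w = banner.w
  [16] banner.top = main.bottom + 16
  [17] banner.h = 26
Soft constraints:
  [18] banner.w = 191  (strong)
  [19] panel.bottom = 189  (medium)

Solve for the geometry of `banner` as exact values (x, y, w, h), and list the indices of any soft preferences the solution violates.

1. banner.x = 140  [main.left = banner.left]
2. banner.w = 169  [main.w = banner.w]
3. banner.y = 92  [banner.top = main.bottom + 16]
4. banner.h = 26  [banner.h = 26]

banner = (x=140, y=92, w=169, h=26)
violated soft preferences: 18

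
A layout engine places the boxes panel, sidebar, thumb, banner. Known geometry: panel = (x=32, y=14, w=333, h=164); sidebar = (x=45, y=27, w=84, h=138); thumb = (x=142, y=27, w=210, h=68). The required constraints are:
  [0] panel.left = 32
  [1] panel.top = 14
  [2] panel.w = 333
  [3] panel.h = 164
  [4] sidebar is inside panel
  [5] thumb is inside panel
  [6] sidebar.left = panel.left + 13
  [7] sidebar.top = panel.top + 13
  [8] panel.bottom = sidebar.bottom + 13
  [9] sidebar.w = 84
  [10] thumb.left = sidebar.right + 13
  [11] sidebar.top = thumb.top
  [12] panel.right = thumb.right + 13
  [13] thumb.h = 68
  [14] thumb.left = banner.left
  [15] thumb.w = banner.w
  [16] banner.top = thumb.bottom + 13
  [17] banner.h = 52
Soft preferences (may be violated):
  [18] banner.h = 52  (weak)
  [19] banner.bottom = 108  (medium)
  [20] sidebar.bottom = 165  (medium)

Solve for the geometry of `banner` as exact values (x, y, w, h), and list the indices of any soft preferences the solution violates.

1. banner.x = 142  [thumb.left = banner.left]
2. banner.w = 210  [thumb.w = banner.w]
3. banner.y = 108  [banner.top = thumb.bottom + 13]
4. banner.h = 52  [banner.h = 52]

banner = (x=142, y=108, w=210, h=52)
violated soft preferences: 19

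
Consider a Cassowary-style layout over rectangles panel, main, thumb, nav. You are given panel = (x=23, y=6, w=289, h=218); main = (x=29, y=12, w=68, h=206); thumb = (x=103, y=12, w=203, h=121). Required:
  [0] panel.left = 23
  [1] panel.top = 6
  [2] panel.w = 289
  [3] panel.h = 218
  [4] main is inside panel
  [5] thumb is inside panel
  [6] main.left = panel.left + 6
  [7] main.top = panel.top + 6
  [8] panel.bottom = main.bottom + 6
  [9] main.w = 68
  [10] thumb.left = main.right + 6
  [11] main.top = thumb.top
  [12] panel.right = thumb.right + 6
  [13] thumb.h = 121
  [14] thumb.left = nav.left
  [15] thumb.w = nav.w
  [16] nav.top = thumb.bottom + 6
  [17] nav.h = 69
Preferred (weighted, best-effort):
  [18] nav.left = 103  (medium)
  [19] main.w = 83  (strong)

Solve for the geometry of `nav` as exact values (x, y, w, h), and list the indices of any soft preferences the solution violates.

1. nav.x = 103  [thumb.left = nav.left]
2. nav.w = 203  [thumb.w = nav.w]
3. nav.y = 139  [nav.top = thumb.bottom + 6]
4. nav.h = 69  [nav.h = 69]

nav = (x=103, y=139, w=203, h=69)
violated soft preferences: 19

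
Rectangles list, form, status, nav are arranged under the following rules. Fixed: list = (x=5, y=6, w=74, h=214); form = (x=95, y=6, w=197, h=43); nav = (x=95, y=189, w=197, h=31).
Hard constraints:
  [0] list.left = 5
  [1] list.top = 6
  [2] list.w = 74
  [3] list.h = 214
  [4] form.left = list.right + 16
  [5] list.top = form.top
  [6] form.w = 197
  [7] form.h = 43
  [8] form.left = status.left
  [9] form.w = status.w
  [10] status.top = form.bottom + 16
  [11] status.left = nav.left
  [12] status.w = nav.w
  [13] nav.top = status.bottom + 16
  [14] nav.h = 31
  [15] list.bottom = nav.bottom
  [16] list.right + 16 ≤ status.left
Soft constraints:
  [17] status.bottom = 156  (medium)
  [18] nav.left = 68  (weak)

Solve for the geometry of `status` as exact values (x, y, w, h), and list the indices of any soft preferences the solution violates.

status = (x=95, y=65, w=197, h=108)
violated soft preferences: 17, 18

1. status.x = 95  [form.left = status.left]
2. status.w = 197  [form.w = status.w]
3. status.y = 65  [status.top = form.bottom + 16]
4. status.h = 108  [nav.top = status.bottom + 16]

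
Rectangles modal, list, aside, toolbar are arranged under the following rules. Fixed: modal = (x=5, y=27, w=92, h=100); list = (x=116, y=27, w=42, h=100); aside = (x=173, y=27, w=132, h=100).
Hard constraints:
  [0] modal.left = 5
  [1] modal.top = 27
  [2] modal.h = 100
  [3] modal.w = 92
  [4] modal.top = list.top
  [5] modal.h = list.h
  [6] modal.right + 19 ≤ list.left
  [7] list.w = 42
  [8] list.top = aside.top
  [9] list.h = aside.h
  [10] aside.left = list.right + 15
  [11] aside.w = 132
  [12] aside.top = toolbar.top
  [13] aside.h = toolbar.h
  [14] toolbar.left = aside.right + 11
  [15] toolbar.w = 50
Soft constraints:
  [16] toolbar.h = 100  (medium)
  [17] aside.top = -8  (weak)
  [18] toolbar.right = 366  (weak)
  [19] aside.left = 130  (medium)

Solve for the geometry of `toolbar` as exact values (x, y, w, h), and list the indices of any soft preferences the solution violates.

1. toolbar.y = 27  [aside.top = toolbar.top]
2. toolbar.h = 100  [aside.h = toolbar.h]
3. toolbar.x = 316  [toolbar.left = aside.right + 11]
4. toolbar.w = 50  [toolbar.w = 50]

toolbar = (x=316, y=27, w=50, h=100)
violated soft preferences: 17, 19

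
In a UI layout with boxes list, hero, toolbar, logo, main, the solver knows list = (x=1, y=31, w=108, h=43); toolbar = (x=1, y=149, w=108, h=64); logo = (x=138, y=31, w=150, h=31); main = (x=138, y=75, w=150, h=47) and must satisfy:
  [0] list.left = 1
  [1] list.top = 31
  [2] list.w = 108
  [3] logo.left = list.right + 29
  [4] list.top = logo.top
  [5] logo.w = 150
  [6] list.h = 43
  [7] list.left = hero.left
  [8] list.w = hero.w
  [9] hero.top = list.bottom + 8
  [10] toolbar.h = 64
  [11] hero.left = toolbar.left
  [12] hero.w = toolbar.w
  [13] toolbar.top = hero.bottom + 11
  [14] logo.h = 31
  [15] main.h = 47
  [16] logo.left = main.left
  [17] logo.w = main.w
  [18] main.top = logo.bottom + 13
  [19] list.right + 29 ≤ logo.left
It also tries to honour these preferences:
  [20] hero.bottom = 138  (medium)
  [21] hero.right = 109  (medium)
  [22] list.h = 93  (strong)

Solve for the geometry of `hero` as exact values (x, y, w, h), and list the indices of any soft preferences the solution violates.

1. hero.x = 1  [list.left = hero.left]
2. hero.w = 108  [list.w = hero.w]
3. hero.y = 82  [hero.top = list.bottom + 8]
4. hero.h = 56  [toolbar.top = hero.bottom + 11]

hero = (x=1, y=82, w=108, h=56)
violated soft preferences: 22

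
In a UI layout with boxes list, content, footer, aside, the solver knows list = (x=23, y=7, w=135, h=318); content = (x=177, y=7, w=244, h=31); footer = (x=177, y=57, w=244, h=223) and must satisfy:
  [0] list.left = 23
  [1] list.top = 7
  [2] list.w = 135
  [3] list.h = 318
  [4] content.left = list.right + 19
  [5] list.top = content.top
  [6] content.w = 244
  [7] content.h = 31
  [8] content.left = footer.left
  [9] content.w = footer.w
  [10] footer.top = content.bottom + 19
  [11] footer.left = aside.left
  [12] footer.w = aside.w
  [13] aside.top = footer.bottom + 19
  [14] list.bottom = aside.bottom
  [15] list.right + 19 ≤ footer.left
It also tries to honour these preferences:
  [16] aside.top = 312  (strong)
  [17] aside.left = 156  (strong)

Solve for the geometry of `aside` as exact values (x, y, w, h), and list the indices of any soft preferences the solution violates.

1. aside.x = 177  [footer.left = aside.left]
2. aside.w = 244  [footer.w = aside.w]
3. aside.y = 299  [aside.top = footer.bottom + 19]
4. aside.h = 26  [list.bottom = aside.bottom]

aside = (x=177, y=299, w=244, h=26)
violated soft preferences: 16, 17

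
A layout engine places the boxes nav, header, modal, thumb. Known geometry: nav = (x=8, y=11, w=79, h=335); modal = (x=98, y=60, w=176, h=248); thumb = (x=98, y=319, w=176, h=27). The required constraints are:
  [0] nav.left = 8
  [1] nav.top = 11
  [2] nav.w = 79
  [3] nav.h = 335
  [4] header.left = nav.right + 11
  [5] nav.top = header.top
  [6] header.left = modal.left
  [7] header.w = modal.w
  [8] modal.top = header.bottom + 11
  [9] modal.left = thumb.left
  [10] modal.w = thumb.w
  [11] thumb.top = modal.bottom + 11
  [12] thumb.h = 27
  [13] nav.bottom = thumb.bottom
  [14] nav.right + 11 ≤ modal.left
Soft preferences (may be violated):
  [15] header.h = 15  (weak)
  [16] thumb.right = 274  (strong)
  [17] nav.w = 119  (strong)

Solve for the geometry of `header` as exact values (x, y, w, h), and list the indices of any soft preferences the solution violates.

1. header.x = 98  [header.left = nav.right + 11]
2. header.y = 11  [nav.top = header.top]
3. header.w = 176  [header.w = modal.w]
4. header.h = 38  [modal.top = header.bottom + 11]

header = (x=98, y=11, w=176, h=38)
violated soft preferences: 15, 17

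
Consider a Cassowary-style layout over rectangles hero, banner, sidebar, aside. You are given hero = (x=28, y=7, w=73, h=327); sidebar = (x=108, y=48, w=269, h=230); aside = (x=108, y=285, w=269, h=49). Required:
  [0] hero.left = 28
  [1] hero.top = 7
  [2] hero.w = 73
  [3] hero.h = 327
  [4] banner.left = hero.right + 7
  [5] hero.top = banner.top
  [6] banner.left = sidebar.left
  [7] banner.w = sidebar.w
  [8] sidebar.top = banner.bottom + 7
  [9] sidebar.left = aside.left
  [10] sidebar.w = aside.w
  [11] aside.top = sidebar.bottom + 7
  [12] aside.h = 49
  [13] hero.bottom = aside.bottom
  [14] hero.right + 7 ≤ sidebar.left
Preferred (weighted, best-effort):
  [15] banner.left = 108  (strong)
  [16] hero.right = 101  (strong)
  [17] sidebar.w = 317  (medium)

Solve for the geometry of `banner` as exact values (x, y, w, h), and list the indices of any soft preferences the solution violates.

banner = (x=108, y=7, w=269, h=34)
violated soft preferences: 17

1. banner.x = 108  [banner.left = hero.right + 7]
2. banner.y = 7  [hero.top = banner.top]
3. banner.w = 269  [banner.w = sidebar.w]
4. banner.h = 34  [sidebar.top = banner.bottom + 7]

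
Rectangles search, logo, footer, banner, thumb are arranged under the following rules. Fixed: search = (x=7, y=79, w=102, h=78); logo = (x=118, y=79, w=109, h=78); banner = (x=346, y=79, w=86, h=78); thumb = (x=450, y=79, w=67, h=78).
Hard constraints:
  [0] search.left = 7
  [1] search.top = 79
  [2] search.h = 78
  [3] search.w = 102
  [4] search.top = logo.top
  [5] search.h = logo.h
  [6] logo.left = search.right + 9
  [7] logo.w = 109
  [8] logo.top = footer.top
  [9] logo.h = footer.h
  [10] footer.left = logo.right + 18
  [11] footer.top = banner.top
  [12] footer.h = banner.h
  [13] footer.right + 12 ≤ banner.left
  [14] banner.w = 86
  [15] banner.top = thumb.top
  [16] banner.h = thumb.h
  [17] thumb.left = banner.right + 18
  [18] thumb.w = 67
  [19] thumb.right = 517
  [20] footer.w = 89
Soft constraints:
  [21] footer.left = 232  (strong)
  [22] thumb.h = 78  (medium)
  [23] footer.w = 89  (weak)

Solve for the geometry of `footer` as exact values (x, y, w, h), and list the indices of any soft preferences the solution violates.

footer = (x=245, y=79, w=89, h=78)
violated soft preferences: 21

1. footer.y = 79  [logo.top = footer.top]
2. footer.h = 78  [logo.h = footer.h]
3. footer.x = 245  [footer.left = logo.right + 18]
4. footer.w = 89  [footer.w = 89]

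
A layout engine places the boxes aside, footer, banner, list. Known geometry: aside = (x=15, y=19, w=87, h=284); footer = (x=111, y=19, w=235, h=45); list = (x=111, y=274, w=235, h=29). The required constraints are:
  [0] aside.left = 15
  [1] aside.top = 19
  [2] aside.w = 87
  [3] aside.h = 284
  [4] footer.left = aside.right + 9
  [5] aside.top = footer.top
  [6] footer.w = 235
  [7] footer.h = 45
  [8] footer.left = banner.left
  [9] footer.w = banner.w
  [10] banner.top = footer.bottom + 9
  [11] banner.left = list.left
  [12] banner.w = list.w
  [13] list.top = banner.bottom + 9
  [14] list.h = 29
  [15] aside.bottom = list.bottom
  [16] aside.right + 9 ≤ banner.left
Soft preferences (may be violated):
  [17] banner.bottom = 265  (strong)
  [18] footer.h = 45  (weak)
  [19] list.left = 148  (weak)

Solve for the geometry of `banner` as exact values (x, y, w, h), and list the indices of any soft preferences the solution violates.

banner = (x=111, y=73, w=235, h=192)
violated soft preferences: 19

1. banner.x = 111  [footer.left = banner.left]
2. banner.w = 235  [footer.w = banner.w]
3. banner.y = 73  [banner.top = footer.bottom + 9]
4. banner.h = 192  [list.top = banner.bottom + 9]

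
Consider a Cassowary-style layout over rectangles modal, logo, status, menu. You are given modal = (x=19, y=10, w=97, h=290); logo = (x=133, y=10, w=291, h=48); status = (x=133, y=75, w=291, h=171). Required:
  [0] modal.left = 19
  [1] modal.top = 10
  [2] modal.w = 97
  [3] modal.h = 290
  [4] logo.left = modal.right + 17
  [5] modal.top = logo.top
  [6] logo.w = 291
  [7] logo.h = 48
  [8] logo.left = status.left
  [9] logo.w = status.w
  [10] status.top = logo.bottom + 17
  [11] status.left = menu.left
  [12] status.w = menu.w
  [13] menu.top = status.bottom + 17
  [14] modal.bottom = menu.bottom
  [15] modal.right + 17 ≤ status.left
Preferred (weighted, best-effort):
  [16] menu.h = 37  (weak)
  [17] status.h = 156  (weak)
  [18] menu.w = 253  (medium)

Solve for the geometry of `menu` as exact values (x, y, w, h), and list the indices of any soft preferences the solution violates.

menu = (x=133, y=263, w=291, h=37)
violated soft preferences: 17, 18

1. menu.x = 133  [status.left = menu.left]
2. menu.w = 291  [status.w = menu.w]
3. menu.y = 263  [menu.top = status.bottom + 17]
4. menu.h = 37  [modal.bottom = menu.bottom]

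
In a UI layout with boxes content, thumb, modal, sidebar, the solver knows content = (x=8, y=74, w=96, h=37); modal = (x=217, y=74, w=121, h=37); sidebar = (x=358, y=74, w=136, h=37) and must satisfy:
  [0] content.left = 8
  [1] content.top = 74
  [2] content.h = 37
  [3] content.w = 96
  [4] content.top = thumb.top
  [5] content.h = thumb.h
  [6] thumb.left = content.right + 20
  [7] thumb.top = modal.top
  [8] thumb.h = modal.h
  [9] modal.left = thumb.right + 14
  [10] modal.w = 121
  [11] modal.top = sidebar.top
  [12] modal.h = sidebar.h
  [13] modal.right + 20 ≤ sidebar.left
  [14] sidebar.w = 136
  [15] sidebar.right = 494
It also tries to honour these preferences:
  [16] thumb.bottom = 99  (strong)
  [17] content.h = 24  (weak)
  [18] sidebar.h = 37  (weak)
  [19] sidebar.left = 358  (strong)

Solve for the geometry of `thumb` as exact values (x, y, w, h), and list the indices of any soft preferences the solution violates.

1. thumb.y = 74  [content.top = thumb.top]
2. thumb.h = 37  [content.h = thumb.h]
3. thumb.x = 124  [thumb.left = content.right + 20]
4. thumb.w = 79  [modal.left = thumb.right + 14]

thumb = (x=124, y=74, w=79, h=37)
violated soft preferences: 16, 17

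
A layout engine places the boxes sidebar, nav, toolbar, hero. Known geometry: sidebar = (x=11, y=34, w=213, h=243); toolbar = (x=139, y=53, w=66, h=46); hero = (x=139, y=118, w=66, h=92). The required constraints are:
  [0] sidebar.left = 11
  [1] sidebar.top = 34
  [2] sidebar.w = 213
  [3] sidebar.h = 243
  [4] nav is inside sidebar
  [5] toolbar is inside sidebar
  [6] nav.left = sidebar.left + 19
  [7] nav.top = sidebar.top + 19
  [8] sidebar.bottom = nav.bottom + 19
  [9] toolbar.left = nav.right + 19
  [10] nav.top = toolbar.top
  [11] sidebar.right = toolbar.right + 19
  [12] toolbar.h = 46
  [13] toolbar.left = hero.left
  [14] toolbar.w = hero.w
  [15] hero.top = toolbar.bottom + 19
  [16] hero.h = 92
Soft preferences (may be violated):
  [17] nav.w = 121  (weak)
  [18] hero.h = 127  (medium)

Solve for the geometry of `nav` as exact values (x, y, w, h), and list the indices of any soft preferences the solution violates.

nav = (x=30, y=53, w=90, h=205)
violated soft preferences: 17, 18

1. nav.x = 30  [nav.left = sidebar.left + 19]
2. nav.y = 53  [nav.top = sidebar.top + 19]
3. nav.h = 205  [sidebar.bottom = nav.bottom + 19]
4. nav.w = 90  [toolbar.left = nav.right + 19]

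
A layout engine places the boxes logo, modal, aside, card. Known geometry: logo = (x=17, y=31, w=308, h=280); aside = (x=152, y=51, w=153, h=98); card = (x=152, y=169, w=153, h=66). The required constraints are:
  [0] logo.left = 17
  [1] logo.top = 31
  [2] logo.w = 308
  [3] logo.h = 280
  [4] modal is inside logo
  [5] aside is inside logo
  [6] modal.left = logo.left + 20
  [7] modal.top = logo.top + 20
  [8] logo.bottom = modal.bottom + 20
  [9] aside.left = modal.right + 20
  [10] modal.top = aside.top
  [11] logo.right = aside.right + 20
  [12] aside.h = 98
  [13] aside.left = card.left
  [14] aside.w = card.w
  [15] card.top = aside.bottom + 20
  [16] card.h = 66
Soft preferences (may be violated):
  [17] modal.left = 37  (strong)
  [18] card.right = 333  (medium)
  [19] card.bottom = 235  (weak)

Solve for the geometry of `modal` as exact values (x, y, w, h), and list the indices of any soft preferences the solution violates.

modal = (x=37, y=51, w=95, h=240)
violated soft preferences: 18

1. modal.x = 37  [modal.left = logo.left + 20]
2. modal.y = 51  [modal.top = logo.top + 20]
3. modal.h = 240  [logo.bottom = modal.bottom + 20]
4. modal.w = 95  [aside.left = modal.right + 20]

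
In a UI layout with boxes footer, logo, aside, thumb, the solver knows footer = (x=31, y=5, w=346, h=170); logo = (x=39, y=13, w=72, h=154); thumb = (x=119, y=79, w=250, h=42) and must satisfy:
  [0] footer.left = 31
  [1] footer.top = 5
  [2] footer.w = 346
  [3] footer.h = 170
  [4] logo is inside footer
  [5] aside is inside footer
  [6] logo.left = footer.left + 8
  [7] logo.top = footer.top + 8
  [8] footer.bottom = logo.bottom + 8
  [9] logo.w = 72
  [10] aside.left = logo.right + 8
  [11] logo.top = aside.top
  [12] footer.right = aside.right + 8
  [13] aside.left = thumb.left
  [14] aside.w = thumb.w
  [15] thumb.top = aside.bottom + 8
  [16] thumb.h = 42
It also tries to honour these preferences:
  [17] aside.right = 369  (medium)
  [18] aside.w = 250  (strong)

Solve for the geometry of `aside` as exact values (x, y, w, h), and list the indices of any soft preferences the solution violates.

1. aside.x = 119  [aside.left = logo.right + 8]
2. aside.y = 13  [logo.top = aside.top]
3. aside.w = 250  [footer.right = aside.right + 8]
4. aside.h = 58  [thumb.top = aside.bottom + 8]

aside = (x=119, y=13, w=250, h=58)
violated soft preferences: none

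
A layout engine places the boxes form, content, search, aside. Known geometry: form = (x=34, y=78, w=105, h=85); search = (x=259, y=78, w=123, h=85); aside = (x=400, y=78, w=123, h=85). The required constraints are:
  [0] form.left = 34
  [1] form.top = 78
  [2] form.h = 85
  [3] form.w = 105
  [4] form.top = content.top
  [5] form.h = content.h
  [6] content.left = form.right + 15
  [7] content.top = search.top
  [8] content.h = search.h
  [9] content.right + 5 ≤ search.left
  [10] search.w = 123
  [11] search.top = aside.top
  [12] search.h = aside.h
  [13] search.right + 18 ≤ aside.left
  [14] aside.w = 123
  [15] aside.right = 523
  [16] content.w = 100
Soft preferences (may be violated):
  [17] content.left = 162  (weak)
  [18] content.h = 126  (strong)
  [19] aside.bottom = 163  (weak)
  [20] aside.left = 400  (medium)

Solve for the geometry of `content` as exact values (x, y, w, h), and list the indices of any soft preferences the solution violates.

content = (x=154, y=78, w=100, h=85)
violated soft preferences: 17, 18

1. content.y = 78  [form.top = content.top]
2. content.h = 85  [form.h = content.h]
3. content.x = 154  [content.left = form.right + 15]
4. content.w = 100  [content.w = 100]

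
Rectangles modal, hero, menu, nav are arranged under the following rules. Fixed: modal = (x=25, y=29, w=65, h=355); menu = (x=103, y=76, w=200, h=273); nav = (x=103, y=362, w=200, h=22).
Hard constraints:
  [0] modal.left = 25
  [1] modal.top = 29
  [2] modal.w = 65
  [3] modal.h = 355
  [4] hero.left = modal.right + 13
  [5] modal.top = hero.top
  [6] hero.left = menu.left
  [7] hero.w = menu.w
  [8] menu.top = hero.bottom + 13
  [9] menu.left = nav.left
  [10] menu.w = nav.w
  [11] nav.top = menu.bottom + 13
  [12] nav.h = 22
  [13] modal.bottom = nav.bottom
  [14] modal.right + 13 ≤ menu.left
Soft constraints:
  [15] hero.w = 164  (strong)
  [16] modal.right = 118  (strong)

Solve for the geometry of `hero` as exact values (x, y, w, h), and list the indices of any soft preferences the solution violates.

1. hero.x = 103  [hero.left = modal.right + 13]
2. hero.y = 29  [modal.top = hero.top]
3. hero.w = 200  [hero.w = menu.w]
4. hero.h = 34  [menu.top = hero.bottom + 13]

hero = (x=103, y=29, w=200, h=34)
violated soft preferences: 15, 16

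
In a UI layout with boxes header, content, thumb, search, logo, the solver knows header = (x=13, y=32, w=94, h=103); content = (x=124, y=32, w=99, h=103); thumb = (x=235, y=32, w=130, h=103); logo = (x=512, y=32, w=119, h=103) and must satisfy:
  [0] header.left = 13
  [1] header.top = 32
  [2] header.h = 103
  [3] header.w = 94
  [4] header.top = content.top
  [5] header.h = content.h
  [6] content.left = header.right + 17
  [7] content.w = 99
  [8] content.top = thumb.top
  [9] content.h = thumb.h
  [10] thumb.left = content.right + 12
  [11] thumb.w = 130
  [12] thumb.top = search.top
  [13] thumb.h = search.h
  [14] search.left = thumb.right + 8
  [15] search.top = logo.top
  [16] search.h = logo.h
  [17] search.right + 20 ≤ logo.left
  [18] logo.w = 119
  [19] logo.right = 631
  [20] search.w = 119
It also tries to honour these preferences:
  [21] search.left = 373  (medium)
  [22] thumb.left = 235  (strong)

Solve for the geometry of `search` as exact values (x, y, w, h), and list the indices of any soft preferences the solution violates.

search = (x=373, y=32, w=119, h=103)
violated soft preferences: none

1. search.y = 32  [thumb.top = search.top]
2. search.h = 103  [thumb.h = search.h]
3. search.x = 373  [search.left = thumb.right + 8]
4. search.w = 119  [search.w = 119]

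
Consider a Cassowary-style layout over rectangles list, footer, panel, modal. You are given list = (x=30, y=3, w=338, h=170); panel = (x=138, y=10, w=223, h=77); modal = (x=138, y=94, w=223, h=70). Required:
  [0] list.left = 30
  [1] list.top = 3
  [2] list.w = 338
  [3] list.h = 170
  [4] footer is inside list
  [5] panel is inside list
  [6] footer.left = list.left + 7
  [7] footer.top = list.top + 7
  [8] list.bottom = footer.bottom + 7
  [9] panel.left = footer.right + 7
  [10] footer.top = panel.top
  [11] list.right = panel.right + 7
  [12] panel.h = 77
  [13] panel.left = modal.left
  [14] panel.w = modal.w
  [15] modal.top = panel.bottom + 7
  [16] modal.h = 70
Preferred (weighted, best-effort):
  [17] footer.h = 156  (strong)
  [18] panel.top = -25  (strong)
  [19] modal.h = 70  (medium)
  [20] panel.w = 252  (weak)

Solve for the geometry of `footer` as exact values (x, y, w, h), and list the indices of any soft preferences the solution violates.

footer = (x=37, y=10, w=94, h=156)
violated soft preferences: 18, 20

1. footer.x = 37  [footer.left = list.left + 7]
2. footer.y = 10  [footer.top = list.top + 7]
3. footer.h = 156  [list.bottom = footer.bottom + 7]
4. footer.w = 94  [panel.left = footer.right + 7]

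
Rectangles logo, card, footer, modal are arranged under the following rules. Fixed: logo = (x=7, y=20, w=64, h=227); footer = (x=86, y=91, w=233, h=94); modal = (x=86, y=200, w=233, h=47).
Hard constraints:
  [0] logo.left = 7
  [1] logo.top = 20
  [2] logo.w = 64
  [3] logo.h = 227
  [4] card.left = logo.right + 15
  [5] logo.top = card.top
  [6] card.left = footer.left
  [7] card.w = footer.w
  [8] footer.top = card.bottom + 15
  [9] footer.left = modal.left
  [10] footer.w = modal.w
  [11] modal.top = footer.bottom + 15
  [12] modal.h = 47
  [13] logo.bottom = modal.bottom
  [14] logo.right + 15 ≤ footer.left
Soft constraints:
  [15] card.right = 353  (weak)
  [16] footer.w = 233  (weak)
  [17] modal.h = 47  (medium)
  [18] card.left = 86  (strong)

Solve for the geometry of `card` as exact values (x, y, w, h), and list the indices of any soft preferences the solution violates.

card = (x=86, y=20, w=233, h=56)
violated soft preferences: 15

1. card.x = 86  [card.left = logo.right + 15]
2. card.y = 20  [logo.top = card.top]
3. card.w = 233  [card.w = footer.w]
4. card.h = 56  [footer.top = card.bottom + 15]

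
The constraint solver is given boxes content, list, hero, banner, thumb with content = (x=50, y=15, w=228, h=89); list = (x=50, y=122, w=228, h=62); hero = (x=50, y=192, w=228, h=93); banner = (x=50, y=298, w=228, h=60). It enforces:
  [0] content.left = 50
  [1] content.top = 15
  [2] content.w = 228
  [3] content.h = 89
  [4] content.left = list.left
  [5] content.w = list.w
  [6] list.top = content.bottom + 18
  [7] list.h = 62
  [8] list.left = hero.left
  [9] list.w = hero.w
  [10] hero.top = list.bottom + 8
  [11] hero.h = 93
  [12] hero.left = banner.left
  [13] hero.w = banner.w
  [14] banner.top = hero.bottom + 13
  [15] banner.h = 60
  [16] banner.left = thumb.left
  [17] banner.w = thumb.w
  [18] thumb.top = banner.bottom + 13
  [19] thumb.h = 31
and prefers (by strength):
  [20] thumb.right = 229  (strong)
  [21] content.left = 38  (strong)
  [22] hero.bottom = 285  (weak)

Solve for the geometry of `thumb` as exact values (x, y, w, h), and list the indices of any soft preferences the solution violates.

1. thumb.x = 50  [banner.left = thumb.left]
2. thumb.w = 228  [banner.w = thumb.w]
3. thumb.y = 371  [thumb.top = banner.bottom + 13]
4. thumb.h = 31  [thumb.h = 31]

thumb = (x=50, y=371, w=228, h=31)
violated soft preferences: 20, 21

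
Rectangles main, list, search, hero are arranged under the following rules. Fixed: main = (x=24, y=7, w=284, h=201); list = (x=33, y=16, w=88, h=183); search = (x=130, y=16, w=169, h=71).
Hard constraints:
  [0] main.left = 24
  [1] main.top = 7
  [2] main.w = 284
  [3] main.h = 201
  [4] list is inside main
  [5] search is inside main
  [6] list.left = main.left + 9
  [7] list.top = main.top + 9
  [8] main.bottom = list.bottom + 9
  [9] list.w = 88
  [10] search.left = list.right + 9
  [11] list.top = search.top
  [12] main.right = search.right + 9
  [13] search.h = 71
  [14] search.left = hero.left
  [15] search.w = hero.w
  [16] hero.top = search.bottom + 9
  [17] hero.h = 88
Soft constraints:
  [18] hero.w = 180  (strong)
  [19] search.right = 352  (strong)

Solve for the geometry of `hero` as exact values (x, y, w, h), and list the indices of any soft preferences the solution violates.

hero = (x=130, y=96, w=169, h=88)
violated soft preferences: 18, 19

1. hero.x = 130  [search.left = hero.left]
2. hero.w = 169  [search.w = hero.w]
3. hero.y = 96  [hero.top = search.bottom + 9]
4. hero.h = 88  [hero.h = 88]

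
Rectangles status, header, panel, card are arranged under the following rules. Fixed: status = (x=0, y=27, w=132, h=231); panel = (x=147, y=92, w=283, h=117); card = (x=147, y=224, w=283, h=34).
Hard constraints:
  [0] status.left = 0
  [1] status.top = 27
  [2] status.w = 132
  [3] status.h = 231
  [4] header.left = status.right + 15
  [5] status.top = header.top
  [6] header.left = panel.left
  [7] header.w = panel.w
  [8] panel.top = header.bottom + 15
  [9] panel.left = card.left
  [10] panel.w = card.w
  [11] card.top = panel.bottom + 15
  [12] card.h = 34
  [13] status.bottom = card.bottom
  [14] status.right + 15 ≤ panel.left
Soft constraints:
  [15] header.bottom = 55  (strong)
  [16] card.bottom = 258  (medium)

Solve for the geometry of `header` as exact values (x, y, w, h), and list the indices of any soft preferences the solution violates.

1. header.x = 147  [header.left = status.right + 15]
2. header.y = 27  [status.top = header.top]
3. header.w = 283  [header.w = panel.w]
4. header.h = 50  [panel.top = header.bottom + 15]

header = (x=147, y=27, w=283, h=50)
violated soft preferences: 15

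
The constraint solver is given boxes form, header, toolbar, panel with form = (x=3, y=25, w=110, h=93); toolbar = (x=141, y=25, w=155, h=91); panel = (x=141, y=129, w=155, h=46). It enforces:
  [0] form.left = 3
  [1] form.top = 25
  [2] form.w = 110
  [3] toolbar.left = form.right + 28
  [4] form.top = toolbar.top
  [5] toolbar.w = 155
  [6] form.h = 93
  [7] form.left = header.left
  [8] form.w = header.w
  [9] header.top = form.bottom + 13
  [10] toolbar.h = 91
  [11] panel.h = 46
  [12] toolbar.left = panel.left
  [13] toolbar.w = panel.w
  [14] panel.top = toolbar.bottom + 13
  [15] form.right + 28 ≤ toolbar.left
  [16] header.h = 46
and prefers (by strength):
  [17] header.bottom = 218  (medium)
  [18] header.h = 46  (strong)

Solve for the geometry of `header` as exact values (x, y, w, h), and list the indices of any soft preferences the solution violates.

1. header.x = 3  [form.left = header.left]
2. header.w = 110  [form.w = header.w]
3. header.y = 131  [header.top = form.bottom + 13]
4. header.h = 46  [header.h = 46]

header = (x=3, y=131, w=110, h=46)
violated soft preferences: 17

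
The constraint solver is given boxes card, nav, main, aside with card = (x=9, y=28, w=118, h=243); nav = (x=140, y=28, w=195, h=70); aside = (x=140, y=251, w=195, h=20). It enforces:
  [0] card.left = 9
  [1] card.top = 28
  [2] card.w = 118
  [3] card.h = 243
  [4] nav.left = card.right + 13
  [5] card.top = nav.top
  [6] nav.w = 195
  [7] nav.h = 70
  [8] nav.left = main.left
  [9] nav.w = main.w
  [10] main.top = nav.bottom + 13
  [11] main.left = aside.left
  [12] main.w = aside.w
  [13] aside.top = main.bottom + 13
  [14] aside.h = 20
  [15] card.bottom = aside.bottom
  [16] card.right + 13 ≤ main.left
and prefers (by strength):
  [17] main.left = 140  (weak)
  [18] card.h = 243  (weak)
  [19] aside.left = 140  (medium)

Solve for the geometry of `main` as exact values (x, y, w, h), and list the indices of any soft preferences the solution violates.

1. main.x = 140  [nav.left = main.left]
2. main.w = 195  [nav.w = main.w]
3. main.y = 111  [main.top = nav.bottom + 13]
4. main.h = 127  [aside.top = main.bottom + 13]

main = (x=140, y=111, w=195, h=127)
violated soft preferences: none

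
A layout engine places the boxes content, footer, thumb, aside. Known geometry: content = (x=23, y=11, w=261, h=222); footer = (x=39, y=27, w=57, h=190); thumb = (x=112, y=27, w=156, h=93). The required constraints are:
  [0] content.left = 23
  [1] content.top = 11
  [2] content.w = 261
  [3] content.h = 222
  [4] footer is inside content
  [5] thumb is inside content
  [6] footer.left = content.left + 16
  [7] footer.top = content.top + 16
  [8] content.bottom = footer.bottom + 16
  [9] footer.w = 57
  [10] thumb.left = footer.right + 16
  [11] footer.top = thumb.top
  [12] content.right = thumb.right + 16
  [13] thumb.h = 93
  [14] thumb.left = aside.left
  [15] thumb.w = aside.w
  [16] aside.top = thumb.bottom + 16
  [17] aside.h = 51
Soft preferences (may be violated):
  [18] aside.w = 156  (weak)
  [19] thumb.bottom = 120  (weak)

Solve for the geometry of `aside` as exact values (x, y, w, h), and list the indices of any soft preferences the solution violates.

aside = (x=112, y=136, w=156, h=51)
violated soft preferences: none

1. aside.x = 112  [thumb.left = aside.left]
2. aside.w = 156  [thumb.w = aside.w]
3. aside.y = 136  [aside.top = thumb.bottom + 16]
4. aside.h = 51  [aside.h = 51]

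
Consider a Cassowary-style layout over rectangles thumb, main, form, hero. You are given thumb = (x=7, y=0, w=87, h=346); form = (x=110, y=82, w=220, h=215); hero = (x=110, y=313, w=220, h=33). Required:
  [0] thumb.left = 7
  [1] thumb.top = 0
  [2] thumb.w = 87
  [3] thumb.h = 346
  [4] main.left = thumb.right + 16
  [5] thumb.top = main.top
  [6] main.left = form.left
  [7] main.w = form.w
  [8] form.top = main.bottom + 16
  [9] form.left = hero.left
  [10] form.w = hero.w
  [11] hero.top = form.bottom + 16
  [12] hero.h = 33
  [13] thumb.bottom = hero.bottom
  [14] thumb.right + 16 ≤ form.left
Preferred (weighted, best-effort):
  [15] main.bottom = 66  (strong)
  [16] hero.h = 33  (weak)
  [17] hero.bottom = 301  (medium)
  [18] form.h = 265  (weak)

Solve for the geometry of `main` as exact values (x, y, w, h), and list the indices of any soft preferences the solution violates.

main = (x=110, y=0, w=220, h=66)
violated soft preferences: 17, 18

1. main.x = 110  [main.left = thumb.right + 16]
2. main.y = 0  [thumb.top = main.top]
3. main.w = 220  [main.w = form.w]
4. main.h = 66  [form.top = main.bottom + 16]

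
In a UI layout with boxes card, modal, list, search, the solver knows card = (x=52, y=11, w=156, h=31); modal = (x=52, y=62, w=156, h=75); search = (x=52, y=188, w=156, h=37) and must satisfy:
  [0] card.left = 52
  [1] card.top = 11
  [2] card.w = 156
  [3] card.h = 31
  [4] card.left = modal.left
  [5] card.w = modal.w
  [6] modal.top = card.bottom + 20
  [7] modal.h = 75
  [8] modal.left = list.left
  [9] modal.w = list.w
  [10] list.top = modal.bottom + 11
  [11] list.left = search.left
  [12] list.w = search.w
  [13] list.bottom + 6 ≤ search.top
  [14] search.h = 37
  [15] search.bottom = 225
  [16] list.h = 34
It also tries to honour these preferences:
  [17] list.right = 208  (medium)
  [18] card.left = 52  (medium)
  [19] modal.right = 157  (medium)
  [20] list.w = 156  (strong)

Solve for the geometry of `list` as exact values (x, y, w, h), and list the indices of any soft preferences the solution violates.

1. list.x = 52  [modal.left = list.left]
2. list.w = 156  [modal.w = list.w]
3. list.y = 148  [list.top = modal.bottom + 11]
4. list.h = 34  [list.h = 34]

list = (x=52, y=148, w=156, h=34)
violated soft preferences: 19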